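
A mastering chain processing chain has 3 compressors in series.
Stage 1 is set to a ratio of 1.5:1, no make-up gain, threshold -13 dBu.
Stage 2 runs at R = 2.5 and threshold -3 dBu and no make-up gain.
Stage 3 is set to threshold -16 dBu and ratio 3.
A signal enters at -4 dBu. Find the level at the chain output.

-13 dBu

Stage 1: overshoot 9 dB → 9/1.5 = 6 dB → -7 dBu.
Stage 2: -7 dBu is at or below the -3 dBu threshold — no compression; output -7 dBu.
Stage 3: -7 dBu is 9 dB over -16 dBu; at 3:1 that becomes 3 dB over, giving -13 dBu.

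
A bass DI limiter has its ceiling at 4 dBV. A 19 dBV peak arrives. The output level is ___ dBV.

4 dBV

A brickwall limiter is an ∞:1 compressor: any input above the ceiling is clamped to 4 dBV.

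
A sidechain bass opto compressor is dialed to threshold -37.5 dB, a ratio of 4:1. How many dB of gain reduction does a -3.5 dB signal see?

-3.5 dB exceeds the threshold by 34 dB.
After 4:1 compression the overshoot becomes 34/4 = 8.5 dB.
So the signal is attenuated by 34 − 8.5 = 25.5 dB.

25.5 dB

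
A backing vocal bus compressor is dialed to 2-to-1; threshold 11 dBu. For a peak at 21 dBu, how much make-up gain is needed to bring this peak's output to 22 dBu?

6 dB

The peak compresses to 11 + 10/2 = 16 dBu.
To reach 22 dBu requires 22 − 16 = 6 dB of make-up.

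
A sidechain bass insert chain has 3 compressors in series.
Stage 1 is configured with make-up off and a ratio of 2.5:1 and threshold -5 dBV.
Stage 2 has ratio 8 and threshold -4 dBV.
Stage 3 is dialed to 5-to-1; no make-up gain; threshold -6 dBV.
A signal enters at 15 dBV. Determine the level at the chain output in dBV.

-5.425 dBV

Stage 1: 20 dB above -5 dBV, reduced 2.5:1 to 8 dB above → 3 dBV.
Stage 2: 7 dB above -4 dBV, reduced 8:1 to 0.875 dB above → -3.125 dBV.
Stage 3: -3.125 dBV is 2.875 dB over -6 dBV; at 5:1 that becomes 0.575 dB over, giving -5.425 dBV.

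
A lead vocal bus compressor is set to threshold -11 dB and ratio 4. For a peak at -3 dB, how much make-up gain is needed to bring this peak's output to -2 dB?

7 dB

Without make-up, output = threshold + overshoot/4 = -11 + 2 = -9 dB.
Gap to target: 7 dB.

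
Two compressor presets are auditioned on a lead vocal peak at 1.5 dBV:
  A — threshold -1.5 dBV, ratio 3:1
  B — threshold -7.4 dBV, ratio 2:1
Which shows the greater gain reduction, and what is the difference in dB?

B, by 2.45 dB

A: overshoot 3 dB → output overshoot 1 dB → GR 2 dB.
B: overshoot 8.9 dB → output overshoot 4.45 dB → GR 4.45 dB.
B reduces 2.45 dB more.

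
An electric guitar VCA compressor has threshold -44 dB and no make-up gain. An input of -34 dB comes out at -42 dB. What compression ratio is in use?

5:1

Input overshoot = -34 − (-44) = 10 dB; output overshoot = -42 − (-44) = 2 dB.
Ratio = 10 / 2 = 5.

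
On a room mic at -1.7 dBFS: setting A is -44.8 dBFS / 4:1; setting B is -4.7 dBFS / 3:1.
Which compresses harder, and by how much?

A: overshoot 43.1 dB → output overshoot 10.775 dB → GR 32.325 dB.
B: overshoot 3 dB → output overshoot 1 dB → GR 2 dB.
Difference: 30.325 dB in favour of A.

A, by 30.325 dB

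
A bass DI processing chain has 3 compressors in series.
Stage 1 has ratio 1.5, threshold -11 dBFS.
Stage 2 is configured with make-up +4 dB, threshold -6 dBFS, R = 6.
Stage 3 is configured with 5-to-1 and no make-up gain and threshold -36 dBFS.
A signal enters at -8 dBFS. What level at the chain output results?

Stage 1: overshoot 3 dB → 3/1.5 = 2 dB → -9 dBFS.
Stage 2: -9 dBFS is at or below the -6 dBFS threshold — no compression; make-up brings it to -5 dBFS.
Stage 3: -5 dBFS is 31 dB over -36 dBFS; at 5:1 that becomes 6.2 dB over, giving -29.8 dBFS.

-29.8 dBFS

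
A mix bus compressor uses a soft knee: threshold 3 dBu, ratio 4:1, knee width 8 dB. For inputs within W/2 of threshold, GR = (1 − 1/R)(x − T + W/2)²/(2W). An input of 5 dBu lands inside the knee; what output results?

x − T + W/2 = 5 − 3 + 4 = 6.
GR = (1 − 1/4) × 6² / 16 = 0.75 × 36 / 16 = 1.6875 dB.
Output = 5 − 1.6875 = 3.3125 dBu.

3.3125 dBu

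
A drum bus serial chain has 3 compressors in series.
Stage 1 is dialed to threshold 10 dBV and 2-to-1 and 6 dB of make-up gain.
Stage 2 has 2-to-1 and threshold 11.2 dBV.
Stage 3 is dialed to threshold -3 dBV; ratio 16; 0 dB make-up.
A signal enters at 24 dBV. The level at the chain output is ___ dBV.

-1.74375 dBV

Stage 1: 24 dBV is 14 dB over 10 dBV; at 2:1 that becomes 7 dB over, giving 17 dBV; +6 dB make-up → 23 dBV.
Stage 2: 11.8 dB above 11.2 dBV, reduced 2:1 to 5.9 dB above → 17.1 dBV.
Stage 3: overshoot 20.1 dB → 20.1/16 = 1.25625 dB → -1.74375 dBV.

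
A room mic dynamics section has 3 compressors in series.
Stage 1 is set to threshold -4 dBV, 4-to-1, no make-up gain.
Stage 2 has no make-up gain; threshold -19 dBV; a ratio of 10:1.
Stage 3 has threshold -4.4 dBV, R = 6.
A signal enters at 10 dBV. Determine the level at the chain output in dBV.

-17.15 dBV

Stage 1: 10 dBV is 14 dB over -4 dBV; at 4:1 that becomes 3.5 dB over, giving -0.5 dBV.
Stage 2: 18.5 dB above -19 dBV, reduced 10:1 to 1.85 dB above → -17.15 dBV.
Stage 3: below threshold (-17.15 ≤ -4.4); passes unchanged; output -17.15 dBV.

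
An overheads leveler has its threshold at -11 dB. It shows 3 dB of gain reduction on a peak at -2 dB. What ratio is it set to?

1.5:1

Input overshoot = -2 − (-11) = 9 dB.
Output overshoot = 9 − 3 = 6 dB.
Ratio = input overshoot / output overshoot = 9 / 6 = 1.5.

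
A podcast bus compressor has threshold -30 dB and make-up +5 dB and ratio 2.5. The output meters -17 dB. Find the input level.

Remove make-up: -17 − 5 = -22 dB.
Post-compression overshoot = -22 − (-30) = 8 dB.
Before 2.5:1 compression the overshoot was 8 × 2.5 = 20 dB, so input = -30 + 20 = -10 dB.

-10 dB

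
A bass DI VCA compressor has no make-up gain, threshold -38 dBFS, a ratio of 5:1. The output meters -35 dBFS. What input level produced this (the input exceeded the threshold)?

-23 dBFS

The compressed level sits -35 − (-38) = 3 dB over threshold.
Undo the ratio: input overshoot = 3 × 5 = 15 dB, giving input = -23 dBFS.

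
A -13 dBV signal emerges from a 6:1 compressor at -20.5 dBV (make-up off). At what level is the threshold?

Let T be the threshold. Output overshoot = (input overshoot)/R, so -20.5 − T = (-13 − T)/6.
6·(-20.5 − T) = -13 − T → 5·T = -123 − (-13) = -110.
T = -110/5 = -22 dBV.

-22 dBV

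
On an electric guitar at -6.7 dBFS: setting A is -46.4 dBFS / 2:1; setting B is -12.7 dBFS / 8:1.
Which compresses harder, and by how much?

A: GR = 39.7 − 39.7/2 = 19.85 dB.
B: GR = 6 − 6/8 = 5.25 dB.
Difference: 14.6 dB in favour of A.

A, by 14.6 dB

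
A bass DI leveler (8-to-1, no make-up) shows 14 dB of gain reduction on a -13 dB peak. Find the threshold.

-29 dB

Let T be the threshold. Output overshoot = (input overshoot)/R, so -27 − T = (-13 − T)/8.
8·(-27 − T) = -13 − T → 7·T = -216 − (-13) = -203.
T = -203/7 = -29 dB.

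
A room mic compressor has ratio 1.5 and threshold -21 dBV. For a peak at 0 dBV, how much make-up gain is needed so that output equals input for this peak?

7 dB

The peak compresses to -21 + 21/1.5 = -7 dBV.
To reach 0 dBV requires 0 − (-7) = 7 dB of make-up.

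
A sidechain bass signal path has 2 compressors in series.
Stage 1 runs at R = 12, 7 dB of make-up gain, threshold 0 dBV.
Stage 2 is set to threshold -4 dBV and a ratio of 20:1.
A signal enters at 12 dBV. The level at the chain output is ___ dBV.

Stage 1: 12 dB above 0 dBV, reduced 12:1 to 1 dB above → 1 dBV; +7 dB make-up → 8 dBV.
Stage 2: overshoot 12 dB → 12/20 = 0.6 dB → -3.4 dBV.

-3.4 dBV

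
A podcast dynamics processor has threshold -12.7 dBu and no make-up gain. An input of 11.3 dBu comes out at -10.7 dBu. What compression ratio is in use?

Input overshoot = 11.3 − (-12.7) = 24 dB; output overshoot = -10.7 − (-12.7) = 2 dB.
Ratio = 24 / 2 = 12.

12:1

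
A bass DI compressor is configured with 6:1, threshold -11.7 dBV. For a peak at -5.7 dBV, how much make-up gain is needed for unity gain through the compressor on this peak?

The peak compresses to -11.7 + 6/6 = -10.7 dBV.
To reach -5.7 dBV requires -5.7 − (-10.7) = 5 dB of make-up.

5 dB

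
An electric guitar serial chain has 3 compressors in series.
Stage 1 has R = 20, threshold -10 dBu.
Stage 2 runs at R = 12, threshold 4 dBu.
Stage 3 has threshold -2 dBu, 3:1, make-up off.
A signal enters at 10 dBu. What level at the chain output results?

Stage 1: 20 dB above -10 dBu, reduced 20:1 to 1 dB above → -9 dBu.
Stage 2: -9 dBu ≤ 4 dBu, so stage 2 doesn't engage; output -9 dBu.
Stage 3: below threshold (-9 ≤ -2); passes unchanged; output -9 dBu.

-9 dBu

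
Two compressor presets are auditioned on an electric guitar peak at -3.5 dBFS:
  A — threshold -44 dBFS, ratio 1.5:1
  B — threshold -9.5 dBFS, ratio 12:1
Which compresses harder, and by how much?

A, by 8 dB

A: overshoot 40.5 dB → output overshoot 27 dB → GR 13.5 dB.
B: overshoot 6 dB → output overshoot 0.5 dB → GR 5.5 dB.
A reduces 8 dB more.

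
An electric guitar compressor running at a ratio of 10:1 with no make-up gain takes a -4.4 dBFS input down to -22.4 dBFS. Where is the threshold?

Gain reduction = -4.4 − (-22.4) = 18 dB; output overshoot = GR / (R − 1) = 18 / 9 = 2 dB.
Threshold = output − output overshoot = -22.4 − 2 = -24.4 dBFS.

-24.4 dBFS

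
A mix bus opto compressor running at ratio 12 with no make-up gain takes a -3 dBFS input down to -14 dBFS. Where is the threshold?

Let T be the threshold. Output overshoot = (input overshoot)/R, so -14 − T = (-3 − T)/12.
12·(-14 − T) = -3 − T → 11·T = -168 − (-3) = -165.
T = -165/11 = -15 dBFS.

-15 dBFS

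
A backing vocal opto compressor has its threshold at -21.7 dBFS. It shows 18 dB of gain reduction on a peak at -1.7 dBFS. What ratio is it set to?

10:1

Input overshoot = -1.7 − (-21.7) = 20 dB.
Output overshoot = 20 − 18 = 2 dB.
Ratio = input overshoot / output overshoot = 20 / 2 = 10.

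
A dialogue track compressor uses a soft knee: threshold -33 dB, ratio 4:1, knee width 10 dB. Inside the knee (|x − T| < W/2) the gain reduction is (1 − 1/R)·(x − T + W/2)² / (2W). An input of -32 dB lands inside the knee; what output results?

x − T + W/2 = -32 − (-33) + 5 = 6.
GR = (1 − 1/4) × 6² / 20 = 0.75 × 36 / 20 = 1.35 dB.
Output = -32 − 1.35 = -33.35 dB.

-33.35 dB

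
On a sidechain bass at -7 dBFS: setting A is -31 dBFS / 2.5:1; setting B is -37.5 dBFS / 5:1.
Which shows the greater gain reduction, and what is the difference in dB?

A: 24 dB over, compressed to 9.6 dB over, so 14.4 dB of GR.
B: 30.5 dB over, compressed to 6.1 dB over, so 24.4 dB of GR.
B applies 10 dB more gain reduction.

B, by 10 dB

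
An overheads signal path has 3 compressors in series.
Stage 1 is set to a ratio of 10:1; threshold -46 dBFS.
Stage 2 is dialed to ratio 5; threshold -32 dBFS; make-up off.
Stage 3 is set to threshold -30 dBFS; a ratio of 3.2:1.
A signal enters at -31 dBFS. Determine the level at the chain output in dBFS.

Stage 1: 15 dB above -46 dBFS, reduced 10:1 to 1.5 dB above → -44.5 dBFS.
Stage 2: -44.5 dBFS ≤ -32 dBFS, so stage 2 doesn't engage; output -44.5 dBFS.
Stage 3: -44.5 dBFS ≤ -30 dBFS, so stage 3 doesn't engage; output -44.5 dBFS.

-44.5 dBFS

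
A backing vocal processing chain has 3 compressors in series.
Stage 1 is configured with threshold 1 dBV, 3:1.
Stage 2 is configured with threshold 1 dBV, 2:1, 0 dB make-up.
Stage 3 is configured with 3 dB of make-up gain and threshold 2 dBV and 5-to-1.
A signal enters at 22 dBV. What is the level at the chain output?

Stage 1: overshoot 21 dB → 21/3 = 7 dB → 8 dBV.
Stage 2: overshoot 7 dB → 7/2 = 3.5 dB → 4.5 dBV.
Stage 3: overshoot 2.5 dB → 2.5/5 = 0.5 dB → 2.5 dBV; +3 dB make-up → 5.5 dBV.

5.5 dBV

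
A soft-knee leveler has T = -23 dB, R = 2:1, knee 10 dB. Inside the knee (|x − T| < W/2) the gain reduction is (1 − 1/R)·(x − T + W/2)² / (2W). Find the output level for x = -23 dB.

-23.625 dB

x − T + W/2 = -23 − (-23) + 5 = 5.
GR = (1 − 1/2) × 5² / 20 = 0.5 × 25 / 20 = 0.625 dB.
Output = -23 − 0.625 = -23.625 dB.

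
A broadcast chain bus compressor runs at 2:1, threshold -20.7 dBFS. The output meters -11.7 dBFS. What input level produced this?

-2.7 dBFS

Post-compression overshoot = -11.7 − (-20.7) = 9 dB.
Before 2:1 compression the overshoot was 9 × 2 = 18 dB, so input = -20.7 + 18 = -2.7 dBFS.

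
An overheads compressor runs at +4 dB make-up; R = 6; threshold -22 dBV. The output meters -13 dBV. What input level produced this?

8 dBV

Remove make-up: -13 − 4 = -17 dBV.
Post-compression overshoot = -17 − (-22) = 5 dB.
Input overshoot = R × output overshoot = 30 dB → input = -22 + 30 = 8 dBV.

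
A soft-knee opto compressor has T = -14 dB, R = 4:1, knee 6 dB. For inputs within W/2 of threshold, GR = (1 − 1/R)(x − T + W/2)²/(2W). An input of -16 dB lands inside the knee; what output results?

-16.0625 dB

x − T + W/2 = -16 − (-14) + 3 = 1.
GR = (1 − 1/4) × 1² / 12 = 0.75 × 1 / 12 = 0.0625 dB.
Output = -16 − 0.0625 = -16.0625 dB.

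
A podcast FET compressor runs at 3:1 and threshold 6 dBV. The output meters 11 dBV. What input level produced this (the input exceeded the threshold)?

21 dBV

Post-compression overshoot = 11 − 6 = 5 dB.
Undo the ratio: input overshoot = 5 × 3 = 15 dB, giving input = 21 dBV.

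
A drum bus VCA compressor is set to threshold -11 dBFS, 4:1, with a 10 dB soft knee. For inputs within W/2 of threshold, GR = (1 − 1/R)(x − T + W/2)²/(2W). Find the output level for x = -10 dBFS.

-11.35 dBFS

x − T + W/2 = -10 − (-11) + 5 = 6.
GR = (1 − 1/4) × 6² / 20 = 0.75 × 36 / 20 = 1.35 dB.
Output = -10 − 1.35 = -11.35 dBFS.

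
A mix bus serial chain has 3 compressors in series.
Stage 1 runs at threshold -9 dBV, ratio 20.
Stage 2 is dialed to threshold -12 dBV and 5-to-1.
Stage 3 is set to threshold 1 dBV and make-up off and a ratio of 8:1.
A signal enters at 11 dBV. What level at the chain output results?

-11.2 dBV

Stage 1: overshoot 20 dB → 20/20 = 1 dB → -8 dBV.
Stage 2: 4 dB above -12 dBV, reduced 5:1 to 0.8 dB above → -11.2 dBV.
Stage 3: -11.2 dBV ≤ 1 dBV, so stage 3 doesn't engage; output -11.2 dBV.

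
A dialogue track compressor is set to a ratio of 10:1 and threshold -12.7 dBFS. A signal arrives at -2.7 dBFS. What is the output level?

-2.7 dBFS sits 10 dB over threshold.
10:1 compression reduces that to 10/10 = 1 dB over.
Output = -12.7 + 1 = -11.7 dBFS.

-11.7 dBFS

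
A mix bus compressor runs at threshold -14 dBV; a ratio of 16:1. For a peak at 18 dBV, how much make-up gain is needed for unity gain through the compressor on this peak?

30 dB

The peak compresses to -14 + 32/16 = -12 dBV.
To reach 18 dBV requires 18 − (-12) = 30 dB of make-up.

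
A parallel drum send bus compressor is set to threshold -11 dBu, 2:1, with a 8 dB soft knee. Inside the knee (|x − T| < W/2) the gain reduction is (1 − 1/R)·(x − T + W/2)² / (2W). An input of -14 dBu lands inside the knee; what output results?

x − T + W/2 = -14 − (-11) + 4 = 1.
GR = (1 − 1/2) × 1² / 16 = 0.5 × 1 / 16 = 0.03125 dB.
Output = -14 − 0.03125 = -14.03125 dBu.

-14.03125 dBu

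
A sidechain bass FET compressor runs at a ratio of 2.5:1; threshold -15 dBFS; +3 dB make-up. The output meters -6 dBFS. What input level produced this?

0 dBFS

Stripping the +3 dB make-up gives -9 dBFS at the gain stage.
That's 6 dB above the -15 dBFS threshold.
Input overshoot = R × output overshoot = 15 dB → input = -15 + 15 = 0 dBFS.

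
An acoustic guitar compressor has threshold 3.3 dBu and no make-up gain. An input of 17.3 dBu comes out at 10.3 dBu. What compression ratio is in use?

Input overshoot = 17.3 − 3.3 = 14 dB; output overshoot = 10.3 − 3.3 = 7 dB.
Ratio = 14 / 7 = 2.

2:1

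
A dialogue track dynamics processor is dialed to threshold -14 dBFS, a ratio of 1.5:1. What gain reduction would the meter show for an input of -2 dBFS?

4 dB

Overshoot = -2 − (-14) = 12 dB.
After 1.5:1 compression the overshoot becomes 12/1.5 = 8 dB.
GR = overshoot in − overshoot out = 12 − 8 = 4 dB.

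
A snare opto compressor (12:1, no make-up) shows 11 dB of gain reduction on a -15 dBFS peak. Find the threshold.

Input is 12 dB above T (since output overshoot × R = input overshoot: (-26 − T)·12 = -15 − T gives T = -27 dBFS).
Check: -27 + (-15 − (-27))/12 = -27 + 1 = -26 dBFS. ✓

-27 dBFS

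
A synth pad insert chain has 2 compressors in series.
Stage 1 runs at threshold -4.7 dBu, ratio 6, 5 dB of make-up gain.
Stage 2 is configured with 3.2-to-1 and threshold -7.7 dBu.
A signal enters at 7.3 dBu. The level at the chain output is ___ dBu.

-4.575 dBu

Stage 1: 7.3 dBu is 12 dB over -4.7 dBu; at 6:1 that becomes 2 dB over, giving -2.7 dBu; +5 dB make-up → 2.3 dBu.
Stage 2: 10 dB above -7.7 dBu, reduced 3.2:1 to 3.125 dB above → -4.575 dBu.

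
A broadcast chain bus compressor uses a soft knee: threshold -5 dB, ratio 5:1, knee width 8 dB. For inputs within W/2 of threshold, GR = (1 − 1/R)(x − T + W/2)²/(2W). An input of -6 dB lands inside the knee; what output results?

-6.45 dB

x − T + W/2 = -6 − (-5) + 4 = 3.
GR = (1 − 1/5) × 3² / 16 = 0.8 × 9 / 16 = 0.45 dB.
Output = -6 − 0.45 = -6.45 dB.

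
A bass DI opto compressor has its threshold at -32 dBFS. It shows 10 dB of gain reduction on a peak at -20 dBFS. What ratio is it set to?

Input overshoot = -20 − (-32) = 12 dB.
Output overshoot = 12 − 10 = 2 dB.
Ratio = input overshoot / output overshoot = 12 / 2 = 6.

6:1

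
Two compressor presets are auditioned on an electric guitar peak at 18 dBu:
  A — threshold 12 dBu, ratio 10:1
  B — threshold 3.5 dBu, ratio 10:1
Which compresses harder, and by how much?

B, by 7.65 dB

A: overshoot 6 dB → output overshoot 0.6 dB → GR 5.4 dB.
B: overshoot 14.5 dB → output overshoot 1.45 dB → GR 13.05 dB.
B applies 7.65 dB more gain reduction.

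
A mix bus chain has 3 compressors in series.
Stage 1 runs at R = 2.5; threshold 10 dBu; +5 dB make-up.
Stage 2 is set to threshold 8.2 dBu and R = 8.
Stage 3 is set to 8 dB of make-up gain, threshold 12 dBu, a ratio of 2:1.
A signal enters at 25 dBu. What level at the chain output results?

Stage 1: overshoot 15 dB → 15/2.5 = 6 dB → 16 dBu; +5 dB make-up → 21 dBu.
Stage 2: overshoot 12.8 dB → 12.8/8 = 1.6 dB → 9.8 dBu.
Stage 3: below threshold (9.8 ≤ 12); passes unchanged; make-up brings it to 17.8 dBu.

17.8 dBu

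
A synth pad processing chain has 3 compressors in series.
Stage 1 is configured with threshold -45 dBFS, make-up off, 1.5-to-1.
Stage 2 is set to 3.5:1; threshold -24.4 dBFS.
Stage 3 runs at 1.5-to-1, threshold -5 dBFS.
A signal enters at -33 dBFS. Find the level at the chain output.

-37 dBFS

Stage 1: -33 dBFS is 12 dB over -45 dBFS; at 1.5:1 that becomes 8 dB over, giving -37 dBFS.
Stage 2: below threshold (-37 ≤ -24.4); passes unchanged; output -37 dBFS.
Stage 3: below threshold (-37 ≤ -5); passes unchanged; output -37 dBFS.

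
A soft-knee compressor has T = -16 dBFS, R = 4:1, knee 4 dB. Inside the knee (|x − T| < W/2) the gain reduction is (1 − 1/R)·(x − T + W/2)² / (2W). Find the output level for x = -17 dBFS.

-17.09375 dBFS

x − T + W/2 = -17 − (-16) + 2 = 1.
GR = (1 − 1/4) × 1² / 8 = 0.75 × 1 / 8 = 0.09375 dB.
Output = -17 − 0.09375 = -17.09375 dBFS.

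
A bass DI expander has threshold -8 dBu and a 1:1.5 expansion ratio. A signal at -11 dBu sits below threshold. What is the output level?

-12.5 dBu

Below threshold, a 1:1.5 expander applies gain = (1.5−1)×(T − x) of attenuation.
(1.5−1) × 3 = 1.5 dB, so output = -11 − 1.5 = -12.5 dBu.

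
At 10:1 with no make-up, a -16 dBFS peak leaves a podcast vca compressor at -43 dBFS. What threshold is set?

-46 dBFS

Let T be the threshold. Output overshoot = (input overshoot)/R, so -43 − T = (-16 − T)/10.
10·(-43 − T) = -16 − T → 9·T = -430 − (-16) = -414.
T = -414/9 = -46 dBFS.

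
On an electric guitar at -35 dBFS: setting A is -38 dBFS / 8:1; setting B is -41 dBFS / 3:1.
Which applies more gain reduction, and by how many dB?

B, by 1.375 dB

A: GR = 3 − 3/8 = 2.625 dB.
B: GR = 6 − 6/3 = 4 dB.
B applies 1.375 dB more gain reduction.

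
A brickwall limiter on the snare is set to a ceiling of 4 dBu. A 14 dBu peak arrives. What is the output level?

4 dBu

A brickwall limiter is an ∞:1 compressor: any input above the ceiling is clamped to 4 dBu.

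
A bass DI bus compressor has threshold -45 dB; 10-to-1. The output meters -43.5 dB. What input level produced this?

-30 dB

The compressed level sits -43.5 − (-45) = 1.5 dB over threshold.
Undo the ratio: input overshoot = 1.5 × 10 = 15 dB, giving input = -30 dB.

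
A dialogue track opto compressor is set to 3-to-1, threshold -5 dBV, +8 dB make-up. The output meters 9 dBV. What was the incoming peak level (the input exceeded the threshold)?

Remove make-up: 9 − 8 = 1 dBV.
The compressed level sits 1 − (-5) = 6 dB over threshold.
Input overshoot = R × output overshoot = 18 dB → input = -5 + 18 = 13 dBV.

13 dBV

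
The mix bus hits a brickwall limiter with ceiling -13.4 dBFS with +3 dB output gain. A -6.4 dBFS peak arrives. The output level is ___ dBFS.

-10.4 dBFS

A brickwall limiter is an ∞:1 compressor: any input above the ceiling is clamped to -13.4 dBFS.
Output gain then adds 3 dB: -13.4 + 3 = -10.4 dBFS.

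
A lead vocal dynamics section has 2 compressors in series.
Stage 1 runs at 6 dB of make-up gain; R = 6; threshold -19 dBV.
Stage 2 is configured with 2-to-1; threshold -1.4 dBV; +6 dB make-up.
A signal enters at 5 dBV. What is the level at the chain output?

-3 dBV

Stage 1: 5 dBV is 24 dB over -19 dBV; at 6:1 that becomes 4 dB over, giving -15 dBV; +6 dB make-up → -9 dBV.
Stage 2: -9 dBV ≤ -1.4 dBV, so stage 2 doesn't engage; make-up brings it to -3 dBV.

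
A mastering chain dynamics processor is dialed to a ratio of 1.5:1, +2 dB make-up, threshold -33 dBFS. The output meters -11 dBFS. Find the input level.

Remove make-up: -11 − 2 = -13 dBFS.
The compressed level sits -13 − (-33) = 20 dB over threshold.
Undo the ratio: input overshoot = 20 × 1.5 = 30 dB, giving input = -3 dBFS.

-3 dBFS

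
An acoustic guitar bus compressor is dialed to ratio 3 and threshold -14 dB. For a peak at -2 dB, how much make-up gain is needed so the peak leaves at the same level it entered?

8 dB

Without make-up, output = threshold + overshoot/3 = -14 + 4 = -10 dB.
Gap to target: 8 dB.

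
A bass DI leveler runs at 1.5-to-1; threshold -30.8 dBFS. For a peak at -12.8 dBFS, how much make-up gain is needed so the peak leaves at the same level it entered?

Overshoot 18 dB → 18/1.5 = 12 dB after compression, so the compressed level is -30.8 + 12 = -18.8 dBFS.
Make-up = target − compressed = -12.8 − (-18.8) = 6 dB.

6 dB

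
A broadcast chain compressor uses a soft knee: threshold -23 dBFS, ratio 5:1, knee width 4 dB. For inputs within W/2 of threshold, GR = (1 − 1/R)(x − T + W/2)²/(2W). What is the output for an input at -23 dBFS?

-23.4 dBFS

x − T + W/2 = -23 − (-23) + 2 = 2.
GR = (1 − 1/5) × 2² / 8 = 0.8 × 4 / 8 = 0.4 dB.
Output = -23 − 0.4 = -23.4 dBFS.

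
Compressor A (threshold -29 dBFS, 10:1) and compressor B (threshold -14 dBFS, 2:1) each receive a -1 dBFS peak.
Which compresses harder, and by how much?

A, by 18.7 dB

A: overshoot 28 dB → output overshoot 2.8 dB → GR 25.2 dB.
B: overshoot 13 dB → output overshoot 6.5 dB → GR 6.5 dB.
Difference: 18.7 dB in favour of A.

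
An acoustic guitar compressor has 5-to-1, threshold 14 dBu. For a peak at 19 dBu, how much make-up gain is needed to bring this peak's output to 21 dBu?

6 dB

The peak compresses to 14 + 5/5 = 15 dBu.
To reach 21 dBu requires 21 − 15 = 6 dB of make-up.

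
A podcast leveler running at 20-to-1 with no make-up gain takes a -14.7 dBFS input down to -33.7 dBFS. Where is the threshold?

-34.7 dBFS

Let T be the threshold. Output overshoot = (input overshoot)/R, so -33.7 − T = (-14.7 − T)/20.
20·(-33.7 − T) = -14.7 − T → 19·T = -674 − (-14.7) = -659.3.
T = -659.3/19 = -34.7 dBFS.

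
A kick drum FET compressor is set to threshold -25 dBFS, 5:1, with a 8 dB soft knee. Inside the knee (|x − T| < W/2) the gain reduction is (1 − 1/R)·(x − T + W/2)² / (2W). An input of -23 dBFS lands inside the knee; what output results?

x − T + W/2 = -23 − (-25) + 4 = 6.
GR = (1 − 1/5) × 6² / 16 = 0.8 × 36 / 16 = 1.8 dB.
Output = -23 − 1.8 = -24.8 dBFS.

-24.8 dBFS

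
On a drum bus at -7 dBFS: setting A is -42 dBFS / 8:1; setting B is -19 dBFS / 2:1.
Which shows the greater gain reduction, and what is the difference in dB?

A: overshoot 35 dB → output overshoot 4.375 dB → GR 30.625 dB.
B: overshoot 12 dB → output overshoot 6 dB → GR 6 dB.
A applies 24.625 dB more gain reduction.

A, by 24.625 dB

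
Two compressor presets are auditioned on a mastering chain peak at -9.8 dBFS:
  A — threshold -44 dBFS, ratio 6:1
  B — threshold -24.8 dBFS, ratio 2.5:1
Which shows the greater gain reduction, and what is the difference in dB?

A: GR = 34.2 − 34.2/6 = 28.5 dB.
B: GR = 15 − 15/2.5 = 9 dB.
A reduces 19.5 dB more.

A, by 19.5 dB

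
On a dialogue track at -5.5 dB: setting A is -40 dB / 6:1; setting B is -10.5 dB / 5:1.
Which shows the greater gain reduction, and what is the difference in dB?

A: GR = 34.5 − 34.5/6 = 28.75 dB.
B: GR = 5 − 5/5 = 4 dB.
A reduces 24.75 dB more.

A, by 24.75 dB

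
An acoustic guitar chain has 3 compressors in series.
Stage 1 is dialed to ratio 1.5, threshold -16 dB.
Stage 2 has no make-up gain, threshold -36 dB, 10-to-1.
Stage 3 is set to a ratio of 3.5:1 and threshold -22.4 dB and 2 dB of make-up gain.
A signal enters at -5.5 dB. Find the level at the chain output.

Stage 1: overshoot 10.5 dB → 10.5/1.5 = 7 dB → -9 dB.
Stage 2: -9 dB is 27 dB over -36 dB; at 10:1 that becomes 2.7 dB over, giving -33.3 dB.
Stage 3: -33.3 dB ≤ -22.4 dB, so stage 3 doesn't engage; make-up brings it to -31.3 dB.

-31.3 dB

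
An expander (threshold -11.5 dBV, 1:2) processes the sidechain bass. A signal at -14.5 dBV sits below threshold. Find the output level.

-17.5 dBV

Undershoot = (-11.5) − (-14.5) = 3 dB.
At 1:2, that expands to 6 dB under threshold.
Output = -11.5 − 6 = -17.5 dBV.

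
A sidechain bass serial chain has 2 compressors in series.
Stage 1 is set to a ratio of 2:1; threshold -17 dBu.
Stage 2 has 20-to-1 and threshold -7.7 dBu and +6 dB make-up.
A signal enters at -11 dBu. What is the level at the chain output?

Stage 1: 6 dB above -17 dBu, reduced 2:1 to 3 dB above → -14 dBu.
Stage 2: -14 dBu is at or below the -7.7 dBu threshold — no compression; make-up brings it to -8 dBu.

-8 dBu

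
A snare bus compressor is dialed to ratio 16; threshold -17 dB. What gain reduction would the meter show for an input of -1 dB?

-1 dB exceeds the threshold by 16 dB.
After 16:1 compression the overshoot becomes 16/16 = 1 dB.
So the signal is attenuated by 16 − 1 = 15 dB.

15 dB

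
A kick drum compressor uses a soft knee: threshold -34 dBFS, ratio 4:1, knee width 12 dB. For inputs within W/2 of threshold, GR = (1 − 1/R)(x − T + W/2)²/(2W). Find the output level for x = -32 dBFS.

x − T + W/2 = -32 − (-34) + 6 = 8.
GR = (1 − 1/4) × 8² / 24 = 0.75 × 64 / 24 = 2 dB.
Output = -32 − 2 = -34 dBFS.

-34 dBFS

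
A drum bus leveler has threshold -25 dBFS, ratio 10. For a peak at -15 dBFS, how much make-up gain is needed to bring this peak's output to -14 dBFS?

Without make-up, output = threshold + overshoot/10 = -25 + 1 = -24 dBFS.
Gap to target: 10 dB.

10 dB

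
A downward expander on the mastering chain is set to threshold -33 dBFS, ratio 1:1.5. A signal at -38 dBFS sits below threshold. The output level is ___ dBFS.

Below threshold, a 1:1.5 expander applies gain = (1.5−1)×(T − x) of attenuation.
(1.5−1) × 5 = 2.5 dB, so output = -38 − 2.5 = -40.5 dBFS.

-40.5 dBFS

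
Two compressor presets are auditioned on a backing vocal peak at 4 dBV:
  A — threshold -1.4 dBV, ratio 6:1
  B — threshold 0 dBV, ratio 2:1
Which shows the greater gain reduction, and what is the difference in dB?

A, by 2.5 dB

A: 5.4 dB over, compressed to 0.9 dB over, so 4.5 dB of GR.
B: 4 dB over, compressed to 2 dB over, so 2 dB of GR.
A applies 2.5 dB more gain reduction.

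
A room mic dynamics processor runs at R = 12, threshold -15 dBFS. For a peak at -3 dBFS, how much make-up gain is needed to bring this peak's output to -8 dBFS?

6 dB

The peak compresses to -15 + 12/12 = -14 dBFS.
To reach -8 dBFS requires -8 − (-14) = 6 dB of make-up.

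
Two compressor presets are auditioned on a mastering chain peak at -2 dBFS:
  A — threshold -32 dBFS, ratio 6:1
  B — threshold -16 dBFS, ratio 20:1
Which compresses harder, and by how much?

A: overshoot 30 dB → output overshoot 5 dB → GR 25 dB.
B: overshoot 14 dB → output overshoot 0.7 dB → GR 13.3 dB.
A applies 11.7 dB more gain reduction.

A, by 11.7 dB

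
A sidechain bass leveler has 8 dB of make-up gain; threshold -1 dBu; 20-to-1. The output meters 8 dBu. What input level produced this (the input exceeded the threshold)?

19 dBu

Remove make-up: 8 − 8 = 0 dBu.
That's 1 dB above the -1 dBu threshold.
Undo the ratio: input overshoot = 1 × 20 = 20 dB, giving input = 19 dBu.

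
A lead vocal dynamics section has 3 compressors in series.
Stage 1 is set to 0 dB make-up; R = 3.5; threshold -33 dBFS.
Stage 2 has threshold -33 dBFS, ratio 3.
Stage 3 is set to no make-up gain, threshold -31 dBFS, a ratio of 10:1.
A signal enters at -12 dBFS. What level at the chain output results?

Stage 1: -12 dBFS is 21 dB over -33 dBFS; at 3.5:1 that becomes 6 dB over, giving -27 dBFS.
Stage 2: -27 dBFS is 6 dB over -33 dBFS; at 3:1 that becomes 2 dB over, giving -31 dBFS.
Stage 3: below threshold (-31 ≤ -31); passes unchanged; output -31 dBFS.

-31 dBFS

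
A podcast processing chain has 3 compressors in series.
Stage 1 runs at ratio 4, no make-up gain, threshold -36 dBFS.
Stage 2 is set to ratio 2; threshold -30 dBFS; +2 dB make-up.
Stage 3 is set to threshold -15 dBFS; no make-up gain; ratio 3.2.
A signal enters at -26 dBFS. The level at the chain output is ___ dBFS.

-31.5 dBFS

Stage 1: 10 dB above -36 dBFS, reduced 4:1 to 2.5 dB above → -33.5 dBFS.
Stage 2: below threshold (-33.5 ≤ -30); passes unchanged; make-up brings it to -31.5 dBFS.
Stage 3: below threshold (-31.5 ≤ -15); passes unchanged; output -31.5 dBFS.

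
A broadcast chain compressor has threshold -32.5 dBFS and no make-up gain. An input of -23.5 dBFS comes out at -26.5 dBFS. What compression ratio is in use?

1.5:1

Input overshoot = -23.5 − (-32.5) = 9 dB; output overshoot = -26.5 − (-32.5) = 6 dB.
Ratio = 9 / 6 = 1.5.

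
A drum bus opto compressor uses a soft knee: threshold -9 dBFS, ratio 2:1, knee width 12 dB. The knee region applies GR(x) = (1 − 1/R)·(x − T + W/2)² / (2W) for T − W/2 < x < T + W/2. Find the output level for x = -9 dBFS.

x − T + W/2 = -9 − (-9) + 6 = 6.
GR = (1 − 1/2) × 6² / 24 = 0.5 × 36 / 24 = 0.75 dB.
Output = -9 − 0.75 = -9.75 dBFS.

-9.75 dBFS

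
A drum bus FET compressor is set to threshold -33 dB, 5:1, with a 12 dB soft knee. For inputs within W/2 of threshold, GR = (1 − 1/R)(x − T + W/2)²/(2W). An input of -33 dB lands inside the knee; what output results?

x − T + W/2 = -33 − (-33) + 6 = 6.
GR = (1 − 1/5) × 6² / 24 = 0.8 × 36 / 24 = 1.2 dB.
Output = -33 − 1.2 = -34.2 dB.

-34.2 dB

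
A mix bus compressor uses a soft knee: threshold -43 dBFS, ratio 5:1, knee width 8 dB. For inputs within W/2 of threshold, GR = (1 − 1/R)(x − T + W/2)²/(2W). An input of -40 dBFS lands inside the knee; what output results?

x − T + W/2 = -40 − (-43) + 4 = 7.
GR = (1 − 1/5) × 7² / 16 = 0.8 × 49 / 16 = 2.45 dB.
Output = -40 − 2.45 = -42.45 dBFS.

-42.45 dBFS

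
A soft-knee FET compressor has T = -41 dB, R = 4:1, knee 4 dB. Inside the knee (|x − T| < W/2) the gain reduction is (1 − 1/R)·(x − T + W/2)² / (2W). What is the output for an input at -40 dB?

x − T + W/2 = -40 − (-41) + 2 = 3.
GR = (1 − 1/4) × 3² / 8 = 0.75 × 9 / 8 = 0.84375 dB.
Output = -40 − 0.84375 = -40.84375 dB.

-40.84375 dB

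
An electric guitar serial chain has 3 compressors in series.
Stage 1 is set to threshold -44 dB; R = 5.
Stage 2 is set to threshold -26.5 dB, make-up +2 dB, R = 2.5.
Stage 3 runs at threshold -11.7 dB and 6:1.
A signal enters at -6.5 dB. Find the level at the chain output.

Stage 1: overshoot 37.5 dB → 37.5/5 = 7.5 dB → -36.5 dB.
Stage 2: below threshold (-36.5 ≤ -26.5); passes unchanged; make-up brings it to -34.5 dB.
Stage 3: below threshold (-34.5 ≤ -11.7); passes unchanged; output -34.5 dB.

-34.5 dB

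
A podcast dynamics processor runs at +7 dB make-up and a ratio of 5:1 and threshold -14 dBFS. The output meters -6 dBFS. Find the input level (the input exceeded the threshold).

Stripping the +7 dB make-up gives -13 dBFS at the gain stage.
The compressed level sits -13 − (-14) = 1 dB over threshold.
Undo the ratio: input overshoot = 1 × 5 = 5 dB, giving input = -9 dBFS.

-9 dBFS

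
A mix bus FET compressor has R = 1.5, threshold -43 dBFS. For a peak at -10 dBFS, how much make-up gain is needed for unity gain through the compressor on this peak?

The peak compresses to -43 + 33/1.5 = -21 dBFS.
To reach -10 dBFS requires -10 − (-21) = 11 dB of make-up.

11 dB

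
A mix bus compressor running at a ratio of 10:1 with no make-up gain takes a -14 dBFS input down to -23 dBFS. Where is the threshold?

-24 dBFS

Gain reduction = -14 − (-23) = 9 dB; output overshoot = GR / (R − 1) = 9 / 9 = 1 dB.
Threshold = output − output overshoot = -23 − 1 = -24 dBFS.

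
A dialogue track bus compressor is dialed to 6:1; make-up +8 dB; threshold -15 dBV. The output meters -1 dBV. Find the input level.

Stripping the +8 dB make-up gives -9 dBV at the gain stage.
The compressed level sits -9 − (-15) = 6 dB over threshold.
Input overshoot = R × output overshoot = 36 dB → input = -15 + 36 = 21 dBV.

21 dBV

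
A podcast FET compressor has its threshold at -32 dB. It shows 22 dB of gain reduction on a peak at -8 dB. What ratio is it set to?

Input overshoot = -8 − (-32) = 24 dB.
Output overshoot = 24 − 22 = 2 dB.
Ratio = input overshoot / output overshoot = 24 / 2 = 12.

12:1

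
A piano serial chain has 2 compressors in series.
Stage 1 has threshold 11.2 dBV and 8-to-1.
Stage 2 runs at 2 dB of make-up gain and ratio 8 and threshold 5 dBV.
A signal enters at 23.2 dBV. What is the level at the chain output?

7.9625 dBV

Stage 1: overshoot 12 dB → 12/8 = 1.5 dB → 12.7 dBV.
Stage 2: 7.7 dB above 5 dBV, reduced 8:1 to 0.9625 dB above → 5.9625 dBV; +2 dB make-up → 7.9625 dBV.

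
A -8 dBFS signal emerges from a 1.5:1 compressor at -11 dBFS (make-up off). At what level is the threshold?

Input is 9 dB above T (since output overshoot × R = input overshoot: (-11 − T)·1.5 = -8 − T gives T = -17 dBFS).
Check: -17 + (-8 − (-17))/1.5 = -17 + 6 = -11 dBFS. ✓

-17 dBFS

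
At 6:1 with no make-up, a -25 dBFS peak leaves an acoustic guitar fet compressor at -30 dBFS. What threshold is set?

Input is 6 dB above T (since output overshoot × R = input overshoot: (-30 − T)·6 = -25 − T gives T = -31 dBFS).
Check: -31 + (-25 − (-31))/6 = -31 + 1 = -30 dBFS. ✓

-31 dBFS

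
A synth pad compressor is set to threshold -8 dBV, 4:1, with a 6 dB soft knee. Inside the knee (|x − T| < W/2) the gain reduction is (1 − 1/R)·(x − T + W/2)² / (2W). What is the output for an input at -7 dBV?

x − T + W/2 = -7 − (-8) + 3 = 4.
GR = (1 − 1/4) × 4² / 12 = 0.75 × 16 / 12 = 1 dB.
Output = -7 − 1 = -8 dBV.

-8 dBV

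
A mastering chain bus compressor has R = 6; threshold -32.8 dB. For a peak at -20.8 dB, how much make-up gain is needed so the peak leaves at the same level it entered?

10 dB

The peak compresses to -32.8 + 12/6 = -30.8 dB.
To reach -20.8 dB requires -20.8 − (-30.8) = 10 dB of make-up.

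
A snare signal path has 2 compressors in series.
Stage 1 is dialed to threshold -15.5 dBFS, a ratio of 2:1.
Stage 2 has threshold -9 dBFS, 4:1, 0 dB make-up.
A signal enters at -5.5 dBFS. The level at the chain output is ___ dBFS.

Stage 1: -5.5 dBFS is 10 dB over -15.5 dBFS; at 2:1 that becomes 5 dB over, giving -10.5 dBFS.
Stage 2: below threshold (-10.5 ≤ -9); passes unchanged; output -10.5 dBFS.

-10.5 dBFS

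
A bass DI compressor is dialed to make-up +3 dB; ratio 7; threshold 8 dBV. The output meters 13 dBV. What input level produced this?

Remove make-up: 13 − 3 = 10 dBV.
Post-compression overshoot = 10 − 8 = 2 dB.
Undo the ratio: input overshoot = 2 × 7 = 14 dB, giving input = 22 dBV.

22 dBV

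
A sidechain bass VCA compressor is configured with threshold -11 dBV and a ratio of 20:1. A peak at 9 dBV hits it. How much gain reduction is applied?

The signal is 20 dB above threshold.
A 20:1 ratio leaves 1 dB of that excess.
Gain reduction = 20 − 1 = 19 dB.

19 dB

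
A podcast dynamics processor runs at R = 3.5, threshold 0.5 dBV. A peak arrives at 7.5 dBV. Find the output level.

The input is 7 dB above the 0.5 dBV threshold.
At 3.5:1 the overshoot is divided by 3.5, leaving 2 dB above threshold.
Output = 0.5 + 2 = 2.5 dBV.

2.5 dBV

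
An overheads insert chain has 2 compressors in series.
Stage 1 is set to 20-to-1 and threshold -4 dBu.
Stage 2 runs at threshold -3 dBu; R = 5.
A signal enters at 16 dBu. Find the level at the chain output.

-3 dBu

Stage 1: 16 dBu is 20 dB over -4 dBu; at 20:1 that becomes 1 dB over, giving -3 dBu.
Stage 2: -3 dBu is at or below the -3 dBu threshold — no compression; output -3 dBu.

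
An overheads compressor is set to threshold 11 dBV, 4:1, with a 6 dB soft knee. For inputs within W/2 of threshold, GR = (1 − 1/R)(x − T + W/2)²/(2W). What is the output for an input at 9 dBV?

x − T + W/2 = 9 − 11 + 3 = 1.
GR = (1 − 1/4) × 1² / 12 = 0.75 × 1 / 12 = 0.0625 dB.
Output = 9 − 0.0625 = 8.9375 dBV.

8.9375 dBV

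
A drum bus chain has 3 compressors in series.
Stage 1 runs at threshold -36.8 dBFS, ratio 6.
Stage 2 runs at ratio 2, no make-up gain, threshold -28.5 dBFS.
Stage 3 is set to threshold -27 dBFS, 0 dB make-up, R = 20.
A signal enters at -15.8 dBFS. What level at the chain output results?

Stage 1: overshoot 21 dB → 21/6 = 3.5 dB → -33.3 dBFS.
Stage 2: below threshold (-33.3 ≤ -28.5); passes unchanged; output -33.3 dBFS.
Stage 3: -33.3 dBFS is at or below the -27 dBFS threshold — no compression; output -33.3 dBFS.

-33.3 dBFS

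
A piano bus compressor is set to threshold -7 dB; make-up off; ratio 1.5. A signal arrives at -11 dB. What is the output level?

-11 dB is 4 dB below the -7 dB threshold, so no gain reduction is applied.
Output = input = -11 dB.

-11 dB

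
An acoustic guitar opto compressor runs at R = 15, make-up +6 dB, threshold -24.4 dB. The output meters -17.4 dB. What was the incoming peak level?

-9.4 dB

Stripping the +6 dB make-up gives -23.4 dB at the gain stage.
The compressed level sits -23.4 − (-24.4) = 1 dB over threshold.
Input overshoot = R × output overshoot = 15 dB → input = -24.4 + 15 = -9.4 dB.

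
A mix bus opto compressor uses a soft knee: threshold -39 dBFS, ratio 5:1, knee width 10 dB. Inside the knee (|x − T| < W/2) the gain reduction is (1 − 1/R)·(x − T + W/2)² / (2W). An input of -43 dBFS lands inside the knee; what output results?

-43.04 dBFS

x − T + W/2 = -43 − (-39) + 5 = 1.
GR = (1 − 1/5) × 1² / 20 = 0.8 × 1 / 20 = 0.04 dB.
Output = -43 − 0.04 = -43.04 dBFS.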